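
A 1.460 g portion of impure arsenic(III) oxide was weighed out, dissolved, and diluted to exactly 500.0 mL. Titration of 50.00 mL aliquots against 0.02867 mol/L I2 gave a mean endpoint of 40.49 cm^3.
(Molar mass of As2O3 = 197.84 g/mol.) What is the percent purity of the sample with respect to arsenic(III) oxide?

78.65 %

As2O3 + 2 I2 + 2 H2O → As2O5 + 4 HI
n(I2) per titration = 0.04049 × 0.02867 = 1.161 × 10^-3 mol
From the 1:2 ratio, n(As2O3) in each aliquot = 1/2 × 1.161 × 10^-3 = 5.804 × 10^-4 mol
n(As2O3) in the whole flask = 5.804 × 10^-4 × 500.0/50.00 = 5.804 × 10^-3 mol
mass of As2O3 = 5.804 × 10^-3 × 197.84 = 1.148 g
% As2O3 = 1.148 / 1.460 × 100 = 78.65 %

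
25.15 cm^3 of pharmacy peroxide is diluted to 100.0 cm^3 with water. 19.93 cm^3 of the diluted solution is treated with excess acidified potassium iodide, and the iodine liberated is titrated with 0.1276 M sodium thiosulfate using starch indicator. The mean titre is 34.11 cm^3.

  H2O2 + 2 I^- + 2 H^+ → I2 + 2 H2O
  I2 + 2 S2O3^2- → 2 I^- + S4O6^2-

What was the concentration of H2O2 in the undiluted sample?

n(S2O3^2-) = 0.03411 × 0.1276 = 4.352 × 10^-3 mol
n(I2) = n(S2O3^2-)/2 = 2.176 × 10^-3 mol
n(H2O2) in the aliquot = 2.176 × 10^-3 mol (1:1 ratio)
[H2O2]_dilute = 2.176 × 10^-3 / 0.01993 = 0.1092 mol/L
[H2O2]_original = 0.1092 × 100.0/25.15 = 0.4342 mol/L

0.4342 M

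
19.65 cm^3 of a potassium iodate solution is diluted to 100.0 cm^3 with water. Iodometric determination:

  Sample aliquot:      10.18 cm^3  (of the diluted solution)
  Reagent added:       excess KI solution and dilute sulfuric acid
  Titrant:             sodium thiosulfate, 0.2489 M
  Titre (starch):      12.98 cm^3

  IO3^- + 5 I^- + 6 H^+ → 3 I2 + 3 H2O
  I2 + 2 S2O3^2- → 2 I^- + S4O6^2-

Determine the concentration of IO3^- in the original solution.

n(S2O3^2-) = 0.01298 × 0.2489 = 3.231 × 10^-3 mol
n(I2) = n(S2O3^2-)/2 = 1.615 × 10^-3 mol
From the 1:3 ratio, n(IO3^-) in the aliquot = 1/3 × 1.615 × 10^-3 = 5.385 × 10^-4 mol
[IO3^-]_dilute = 5.385 × 10^-4 / 0.01018 = 0.05289 mol/L
[IO3^-]_original = 0.05289 × 100.0/19.65 = 0.2692 mol/L

0.2692 M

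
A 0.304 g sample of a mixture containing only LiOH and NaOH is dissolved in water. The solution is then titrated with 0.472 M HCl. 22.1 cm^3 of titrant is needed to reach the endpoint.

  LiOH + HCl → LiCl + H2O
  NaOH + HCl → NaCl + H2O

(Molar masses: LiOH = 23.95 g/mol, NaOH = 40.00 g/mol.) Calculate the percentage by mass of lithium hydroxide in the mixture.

55.6 %

n(HCl) = 0.0221 × 0.472 = 0.0104 mol
Let x = n(LiOH), y = n(NaOH).
Titrant: 1x + 1y = 0.0104;  mass: 23.95x + 40.00y = 0.304
Solving, x = 7.06 × 10^-3 mol, y = 3.38 × 10^-3 mol
mass of LiOH = 7.06 × 10^-3 × 23.95 = 0.169 g
% LiOH = 0.169 / 0.304 × 100 = 55.6 %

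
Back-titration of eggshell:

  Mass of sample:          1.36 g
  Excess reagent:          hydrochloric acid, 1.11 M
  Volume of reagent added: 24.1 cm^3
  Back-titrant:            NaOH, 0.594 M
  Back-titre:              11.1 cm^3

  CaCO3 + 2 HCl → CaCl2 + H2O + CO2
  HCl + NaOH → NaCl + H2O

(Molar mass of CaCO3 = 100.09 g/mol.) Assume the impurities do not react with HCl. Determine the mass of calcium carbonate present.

1.01 g

n(HCl) added = 0.0241 × 1.11 = 0.0268 mol
n(NaOH) used in back-titration = 0.0111 × 0.594 = 6.59 × 10^-3 mol
n(HCl) left over = 6.59 × 10^-3 mol (1:1 ratio)
n(HCl) consumed by analyte = 0.0268 − 6.59 × 10^-3 = 0.0202 mol
From the 1:2 ratio, n(CaCO3) = 1/2 × 0.0202 = 0.0101 mol
mass of CaCO3 = 0.0101 × 100.09 = 1.01 g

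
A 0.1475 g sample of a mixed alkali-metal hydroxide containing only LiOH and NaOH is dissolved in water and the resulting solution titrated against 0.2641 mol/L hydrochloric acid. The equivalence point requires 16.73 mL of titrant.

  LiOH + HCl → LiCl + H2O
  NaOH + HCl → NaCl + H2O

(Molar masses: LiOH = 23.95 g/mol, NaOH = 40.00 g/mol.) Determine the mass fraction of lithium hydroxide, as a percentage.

29.58 %

n(HCl) = 0.01673 × 0.2641 = 4.418 × 10^-3 mol
Let x = n(LiOH), y = n(NaOH).
Titrant: 1x + 1y = 4.418 × 10^-3;  mass: 23.95x + 40.00y = 0.1475
Solving, x = 1.822 × 10^-3 mol, y = 2.597 × 10^-3 mol
mass of LiOH = 1.822 × 10^-3 × 23.95 = 0.04363 g
% LiOH = 0.04363 / 0.1475 × 100 = 29.58 %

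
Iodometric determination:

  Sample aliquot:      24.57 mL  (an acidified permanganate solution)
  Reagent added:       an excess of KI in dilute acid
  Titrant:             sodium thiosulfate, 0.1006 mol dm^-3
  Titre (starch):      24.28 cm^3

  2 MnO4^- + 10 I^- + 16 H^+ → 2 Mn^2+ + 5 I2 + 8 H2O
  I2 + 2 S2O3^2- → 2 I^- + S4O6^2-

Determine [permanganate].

n(S2O3^2-) = 0.02428 × 0.1006 = 2.443 × 10^-3 mol
n(I2) = n(S2O3^2-)/2 = 1.221 × 10^-3 mol
From the 2:5 ratio, n(MnO4^-) in the aliquot = 2/5 × 1.221 × 10^-3 = 4.885 × 10^-4 mol
[MnO4^-] = 4.885 × 10^-4 / 0.02457 = 0.01988 mol/L

0.01988 mol/L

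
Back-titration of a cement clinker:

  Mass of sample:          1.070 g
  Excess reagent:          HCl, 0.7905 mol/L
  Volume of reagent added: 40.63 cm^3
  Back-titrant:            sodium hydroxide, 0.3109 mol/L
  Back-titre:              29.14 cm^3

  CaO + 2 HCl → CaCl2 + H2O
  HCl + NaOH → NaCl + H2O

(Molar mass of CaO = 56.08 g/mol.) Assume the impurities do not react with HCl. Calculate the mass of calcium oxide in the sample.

n(HCl) added = 0.04063 × 0.7905 = 0.03212 mol
n(NaOH) used in back-titration = 0.02914 × 0.3109 = 9.060 × 10^-3 mol
n(HCl) left over = 9.060 × 10^-3 mol (1:1 ratio)
n(HCl) consumed by analyte = 0.03212 − 9.060 × 10^-3 = 0.02306 mol
From the 1:2 ratio, n(CaO) = 1/2 × 0.02306 = 0.01153 mol
mass of CaO = 0.01153 × 56.08 = 0.6466 g

0.6466 g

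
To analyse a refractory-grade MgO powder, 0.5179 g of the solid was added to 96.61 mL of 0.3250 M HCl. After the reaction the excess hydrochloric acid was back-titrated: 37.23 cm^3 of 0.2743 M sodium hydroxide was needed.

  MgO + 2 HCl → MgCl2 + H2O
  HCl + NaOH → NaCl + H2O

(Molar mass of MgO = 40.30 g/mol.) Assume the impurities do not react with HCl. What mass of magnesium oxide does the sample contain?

n(HCl) added = 0.09661 × 0.3250 = 0.03140 mol
n(NaOH) used in back-titration = 0.03723 × 0.2743 = 0.01021 mol
n(HCl) left over = 0.01021 mol (1:1 ratio)
n(HCl) consumed by analyte = 0.03140 − 0.01021 = 0.02119 mol
From the 1:2 ratio, n(MgO) = 1/2 × 0.02119 = 0.01059 mol
mass of MgO = 0.01059 × 40.30 = 0.4269 g

0.4269 g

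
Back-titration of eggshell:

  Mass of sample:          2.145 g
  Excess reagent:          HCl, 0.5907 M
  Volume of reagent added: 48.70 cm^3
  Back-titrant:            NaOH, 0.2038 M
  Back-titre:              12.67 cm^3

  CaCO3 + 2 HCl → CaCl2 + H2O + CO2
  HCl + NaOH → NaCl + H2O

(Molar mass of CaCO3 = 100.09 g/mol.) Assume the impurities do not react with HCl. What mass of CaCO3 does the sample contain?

1.310 g

n(HCl) added = 0.04870 × 0.5907 = 0.02877 mol
n(NaOH) used in back-titration = 0.01267 × 0.2038 = 2.582 × 10^-3 mol
n(HCl) left over = 2.582 × 10^-3 mol (1:1 ratio)
n(HCl) consumed by analyte = 0.02877 − 2.582 × 10^-3 = 0.02618 mol
From the 1:2 ratio, n(CaCO3) = 1/2 × 0.02618 = 0.01309 mol
mass of CaCO3 = 0.01309 × 100.09 = 1.310 g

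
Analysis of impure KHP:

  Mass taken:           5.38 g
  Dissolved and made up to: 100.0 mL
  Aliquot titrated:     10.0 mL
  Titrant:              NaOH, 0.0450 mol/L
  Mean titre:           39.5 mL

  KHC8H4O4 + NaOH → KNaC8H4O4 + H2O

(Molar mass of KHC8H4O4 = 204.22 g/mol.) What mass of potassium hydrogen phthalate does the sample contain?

n(NaOH) per titration = 0.0395 × 0.0450 = 1.78 × 10^-3 mol
n(KHC8H4O4) in each aliquot = 1.78 × 10^-3 mol (1:1 ratio)
n(KHC8H4O4) in the whole flask = 1.78 × 10^-3 × 100.0/10.0 = 0.0178 mol
mass of KHC8H4O4 = 0.0178 × 204.22 = 3.63 g

3.63 g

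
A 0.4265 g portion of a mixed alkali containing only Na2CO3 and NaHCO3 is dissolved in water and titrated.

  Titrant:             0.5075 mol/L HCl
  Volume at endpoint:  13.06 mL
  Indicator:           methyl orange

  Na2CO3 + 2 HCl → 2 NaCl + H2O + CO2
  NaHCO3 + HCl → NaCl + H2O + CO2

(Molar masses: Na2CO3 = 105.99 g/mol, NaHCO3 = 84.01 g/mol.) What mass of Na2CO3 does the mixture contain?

n(HCl) = 0.01306 × 0.5075 = 6.628 × 10^-3 mol
Let x = n(Na2CO3), y = n(NaHCO3).
Titrant: 2x + 1y = 6.628 × 10^-3;  mass: 105.99x + 84.01y = 0.4265
Solving, x = 2.101 × 10^-3 mol, y = 2.426 × 10^-3 mol
mass of Na2CO3 = 2.101 × 10^-3 × 105.99 = 0.2227 g

0.2227 g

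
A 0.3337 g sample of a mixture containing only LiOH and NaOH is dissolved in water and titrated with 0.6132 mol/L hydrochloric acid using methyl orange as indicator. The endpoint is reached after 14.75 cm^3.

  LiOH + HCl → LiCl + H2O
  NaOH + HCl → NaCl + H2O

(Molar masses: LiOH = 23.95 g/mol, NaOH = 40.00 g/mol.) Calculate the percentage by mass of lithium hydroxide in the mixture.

12.56 %

n(HCl) = 0.01475 × 0.6132 = 9.045 × 10^-3 mol
Let x = n(LiOH), y = n(NaOH).
Titrant: 1x + 1y = 9.045 × 10^-3;  mass: 23.95x + 40.00y = 0.3337
Solving, x = 1.750 × 10^-3 mol, y = 7.295 × 10^-3 mol
mass of LiOH = 1.750 × 10^-3 × 23.95 = 0.04191 g
% LiOH = 0.04191 / 0.3337 × 100 = 12.56 %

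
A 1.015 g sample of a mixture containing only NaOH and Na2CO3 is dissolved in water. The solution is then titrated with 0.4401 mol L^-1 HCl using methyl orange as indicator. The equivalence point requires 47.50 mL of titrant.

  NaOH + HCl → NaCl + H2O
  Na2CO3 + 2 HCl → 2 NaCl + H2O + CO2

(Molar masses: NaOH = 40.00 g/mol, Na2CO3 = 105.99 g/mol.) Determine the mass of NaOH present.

0.2858 g

n(HCl) = 0.04750 × 0.4401 = 0.02090 mol
Let x = n(NaOH), y = n(Na2CO3).
Titrant: 1x + 2y = 0.02090;  mass: 40.00x + 105.99y = 1.015
Solving, x = 7.145 × 10^-3 mol, y = 6.880 × 10^-3 mol
mass of NaOH = 7.145 × 10^-3 × 40.00 = 0.2858 g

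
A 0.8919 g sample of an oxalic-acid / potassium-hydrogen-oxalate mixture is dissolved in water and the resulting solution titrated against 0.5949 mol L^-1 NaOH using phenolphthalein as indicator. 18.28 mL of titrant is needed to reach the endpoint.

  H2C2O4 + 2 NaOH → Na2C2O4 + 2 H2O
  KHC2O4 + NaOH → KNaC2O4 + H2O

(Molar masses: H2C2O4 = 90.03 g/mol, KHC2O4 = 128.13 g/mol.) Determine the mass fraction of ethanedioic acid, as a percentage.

30.45 %

n(NaOH) = 0.01828 × 0.5949 = 0.01087 mol
Let x = n(H2C2O4), y = n(KHC2O4).
Titrant: 2x + 1y = 0.01087;  mass: 90.03x + 128.13y = 0.8919
Solving, x = 3.017 × 10^-3 mol, y = 4.841 × 10^-3 mol
mass of H2C2O4 = 3.017 × 10^-3 × 90.03 = 0.2716 g
% H2C2O4 = 0.2716 / 0.8919 × 100 = 30.45 %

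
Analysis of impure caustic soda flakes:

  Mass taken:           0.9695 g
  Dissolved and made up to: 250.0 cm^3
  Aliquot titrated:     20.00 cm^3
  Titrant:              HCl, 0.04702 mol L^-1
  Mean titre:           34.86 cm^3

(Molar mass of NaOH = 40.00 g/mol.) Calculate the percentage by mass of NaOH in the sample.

84.53 %

NaOH + HCl → NaCl + H2O
n(HCl) per titration = 0.03486 × 0.04702 = 1.639 × 10^-3 mol
n(NaOH) in each aliquot = 1.639 × 10^-3 mol (1:1 ratio)
n(NaOH) in the whole flask = 1.639 × 10^-3 × 250.0/20.00 = 0.02049 mol
mass of NaOH = 0.02049 × 40.00 = 0.8196 g
% NaOH = 0.8196 / 0.9695 × 100 = 84.53 %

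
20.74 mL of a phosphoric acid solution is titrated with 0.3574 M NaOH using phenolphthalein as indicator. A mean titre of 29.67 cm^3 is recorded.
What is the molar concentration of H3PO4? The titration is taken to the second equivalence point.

H3PO4 + 2 NaOH → Na2HPO4 + 2 H2O
n(NaOH) = 0.02967 L × 0.3574 mol/L = 0.01060 mol
From the 1:2 mole ratio, n(H3PO4) = 1/2 × 0.01060 = 5.302 × 10^-3 mol
[H3PO4] = 5.302 × 10^-3 mol / 0.02074 L = 0.2556 mol/L

0.2556 M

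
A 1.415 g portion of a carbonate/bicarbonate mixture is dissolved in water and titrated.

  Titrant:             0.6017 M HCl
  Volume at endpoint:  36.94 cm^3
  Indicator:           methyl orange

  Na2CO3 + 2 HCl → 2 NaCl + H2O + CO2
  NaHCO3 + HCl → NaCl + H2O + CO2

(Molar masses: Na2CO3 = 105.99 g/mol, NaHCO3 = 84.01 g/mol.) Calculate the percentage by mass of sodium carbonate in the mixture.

54.61 %

n(HCl) = 0.03694 × 0.6017 = 0.02223 mol
Let x = n(Na2CO3), y = n(NaHCO3).
Titrant: 2x + 1y = 0.02223;  mass: 105.99x + 84.01y = 1.415
Solving, x = 7.291 × 10^-3 mol, y = 7.644 × 10^-3 mol
mass of Na2CO3 = 7.291 × 10^-3 × 105.99 = 0.7728 g
% Na2CO3 = 0.7728 / 1.415 × 100 = 54.61 %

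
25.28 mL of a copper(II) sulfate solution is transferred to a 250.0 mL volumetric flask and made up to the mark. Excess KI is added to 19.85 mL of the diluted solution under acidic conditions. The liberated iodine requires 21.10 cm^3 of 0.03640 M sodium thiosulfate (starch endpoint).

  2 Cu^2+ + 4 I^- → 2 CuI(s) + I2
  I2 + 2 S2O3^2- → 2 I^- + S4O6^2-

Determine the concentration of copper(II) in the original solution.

n(S2O3^2-) = 0.02110 × 0.03640 = 7.680 × 10^-4 mol
n(I2) = n(S2O3^2-)/2 = 3.840 × 10^-4 mol
From the 2:1 ratio, n(Cu2+) in the aliquot = 2/1 × 3.840 × 10^-4 = 7.680 × 10^-4 mol
[Cu2+]_dilute = 7.680 × 10^-4 / 0.01985 = 0.03869 mol/L
[Cu2+]_original = 0.03869 × 250.0/25.28 = 0.3826 mol/L

0.3826 M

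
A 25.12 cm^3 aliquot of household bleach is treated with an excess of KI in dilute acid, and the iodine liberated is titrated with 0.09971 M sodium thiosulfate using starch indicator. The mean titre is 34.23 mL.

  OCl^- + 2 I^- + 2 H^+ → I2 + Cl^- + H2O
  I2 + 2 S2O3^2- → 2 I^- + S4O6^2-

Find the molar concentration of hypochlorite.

n(S2O3^2-) = 0.03423 × 0.09971 = 3.413 × 10^-3 mol
n(I2) = n(S2O3^2-)/2 = 1.707 × 10^-3 mol
n(OCl^-) in the aliquot = 1.707 × 10^-3 mol (1:1 ratio)
[OCl^-] = 1.707 × 10^-3 / 0.02512 = 0.06794 mol/L

0.06794 M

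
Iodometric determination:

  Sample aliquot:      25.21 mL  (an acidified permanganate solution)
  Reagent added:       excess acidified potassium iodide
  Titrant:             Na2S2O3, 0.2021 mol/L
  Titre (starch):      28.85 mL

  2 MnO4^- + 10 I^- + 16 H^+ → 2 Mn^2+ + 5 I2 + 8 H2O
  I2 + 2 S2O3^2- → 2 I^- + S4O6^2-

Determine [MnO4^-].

n(S2O3^2-) = 0.02885 × 0.2021 = 5.831 × 10^-3 mol
n(I2) = n(S2O3^2-)/2 = 2.915 × 10^-3 mol
From the 2:5 ratio, n(MnO4^-) in the aliquot = 2/5 × 2.915 × 10^-3 = 1.166 × 10^-3 mol
[MnO4^-] = 1.166 × 10^-3 / 0.02521 = 0.04626 mol/L

0.04626 mol/L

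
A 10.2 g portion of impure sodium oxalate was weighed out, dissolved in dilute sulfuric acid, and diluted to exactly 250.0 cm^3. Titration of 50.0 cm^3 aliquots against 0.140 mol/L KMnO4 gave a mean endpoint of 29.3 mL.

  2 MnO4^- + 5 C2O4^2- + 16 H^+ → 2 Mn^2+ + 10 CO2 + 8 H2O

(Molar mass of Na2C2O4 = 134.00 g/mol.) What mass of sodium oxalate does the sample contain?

6.87 g

n(KMnO4) per titration = 0.0293 × 0.140 = 4.10 × 10^-3 mol
From the 5:2 ratio, n(Na2C2O4) in each aliquot = 5/2 × 4.10 × 10^-3 = 0.0103 mol
n(Na2C2O4) in the whole flask = 0.0103 × 250.0/50.0 = 0.0513 mol
mass of Na2C2O4 = 0.0513 × 134.00 = 6.87 g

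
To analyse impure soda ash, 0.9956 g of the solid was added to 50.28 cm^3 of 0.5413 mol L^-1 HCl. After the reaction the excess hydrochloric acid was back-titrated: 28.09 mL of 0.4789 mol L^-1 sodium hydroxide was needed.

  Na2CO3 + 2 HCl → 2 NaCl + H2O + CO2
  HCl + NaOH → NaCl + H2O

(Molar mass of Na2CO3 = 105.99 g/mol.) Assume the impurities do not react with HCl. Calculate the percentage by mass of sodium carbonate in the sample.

73.27 %

n(HCl) added = 0.05028 × 0.5413 = 0.02722 mol
n(NaOH) used in back-titration = 0.02809 × 0.4789 = 0.01345 mol
n(HCl) left over = 0.01345 mol (1:1 ratio)
n(HCl) consumed by analyte = 0.02722 − 0.01345 = 0.01376 mol
From the 1:2 ratio, n(Na2CO3) = 1/2 × 0.01376 = 6.882 × 10^-3 mol
mass of Na2CO3 = 6.882 × 10^-3 × 105.99 = 0.7294 g
% Na2CO3 = 0.7294 / 0.9956 × 100 = 73.27 %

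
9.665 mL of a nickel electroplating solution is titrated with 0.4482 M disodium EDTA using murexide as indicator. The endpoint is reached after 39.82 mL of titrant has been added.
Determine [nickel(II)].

1.847 M

Ni^2+ + EDTA^4- → [Ni(EDTA)]^2-
n(EDTA) = 0.03982 L × 0.4482 mol/L = 0.01785 mol
n(Ni2+) = 0.01785 mol (1:1 mole ratio)
[Ni2+] = 0.01785 mol / 0.009665 L = 1.847 mol/L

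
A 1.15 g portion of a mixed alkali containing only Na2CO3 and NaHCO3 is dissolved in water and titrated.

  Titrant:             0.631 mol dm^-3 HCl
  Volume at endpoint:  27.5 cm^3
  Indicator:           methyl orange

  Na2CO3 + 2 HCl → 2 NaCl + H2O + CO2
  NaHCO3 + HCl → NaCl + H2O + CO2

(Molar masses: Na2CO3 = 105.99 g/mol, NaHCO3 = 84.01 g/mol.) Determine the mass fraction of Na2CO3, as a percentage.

45.7 %

n(HCl) = 0.0275 × 0.631 = 0.0174 mol
Let x = n(Na2CO3), y = n(NaHCO3).
Titrant: 2x + 1y = 0.0174;  mass: 105.99x + 84.01y = 1.15
Solving, x = 4.96 × 10^-3 mol, y = 7.43 × 10^-3 mol
mass of Na2CO3 = 4.96 × 10^-3 × 105.99 = 0.526 g
% Na2CO3 = 0.526 / 1.15 × 100 = 45.7 %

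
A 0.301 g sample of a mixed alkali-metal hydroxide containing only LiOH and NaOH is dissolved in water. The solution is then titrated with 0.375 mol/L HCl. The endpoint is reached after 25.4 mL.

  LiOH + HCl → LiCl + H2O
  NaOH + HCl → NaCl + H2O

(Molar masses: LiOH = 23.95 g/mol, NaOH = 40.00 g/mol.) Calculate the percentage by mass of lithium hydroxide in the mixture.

39.7 %

n(HCl) = 0.0254 × 0.375 = 9.52 × 10^-3 mol
Let x = n(LiOH), y = n(NaOH).
Titrant: 1x + 1y = 9.52 × 10^-3;  mass: 23.95x + 40.00y = 0.301
Solving, x = 4.98 × 10^-3 mol, y = 4.54 × 10^-3 mol
mass of LiOH = 4.98 × 10^-3 × 23.95 = 0.119 g
% LiOH = 0.119 / 0.301 × 100 = 39.7 %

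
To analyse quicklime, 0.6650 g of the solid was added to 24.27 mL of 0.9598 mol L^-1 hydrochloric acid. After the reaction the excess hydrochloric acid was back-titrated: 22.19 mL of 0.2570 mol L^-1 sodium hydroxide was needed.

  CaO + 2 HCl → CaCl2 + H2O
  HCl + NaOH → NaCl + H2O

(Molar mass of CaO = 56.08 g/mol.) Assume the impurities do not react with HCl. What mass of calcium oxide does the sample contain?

0.4933 g

n(HCl) added = 0.02427 × 0.9598 = 0.02329 mol
n(NaOH) used in back-titration = 0.02219 × 0.2570 = 5.703 × 10^-3 mol
n(HCl) left over = 5.703 × 10^-3 mol (1:1 ratio)
n(HCl) consumed by analyte = 0.02329 − 5.703 × 10^-3 = 0.01759 mol
From the 1:2 ratio, n(CaO) = 1/2 × 0.01759 = 8.796 × 10^-3 mol
mass of CaO = 8.796 × 10^-3 × 56.08 = 0.4933 g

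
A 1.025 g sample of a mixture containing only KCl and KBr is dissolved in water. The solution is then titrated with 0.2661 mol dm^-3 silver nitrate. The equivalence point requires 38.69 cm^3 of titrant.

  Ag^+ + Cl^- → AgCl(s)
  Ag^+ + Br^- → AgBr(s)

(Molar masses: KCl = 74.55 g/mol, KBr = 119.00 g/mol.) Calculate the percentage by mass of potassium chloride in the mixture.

32.75 %

n(AgNO3) = 0.03869 × 0.2661 = 0.01030 mol
Let x = n(KCl), y = n(KBr).
Titrant: 1x + 1y = 0.01030;  mass: 74.55x + 119.00y = 1.025
Solving, x = 4.503 × 10^-3 mol, y = 5.793 × 10^-3 mol
mass of KCl = 4.503 × 10^-3 × 74.55 = 0.3357 g
% KCl = 0.3357 / 1.025 × 100 = 32.75 %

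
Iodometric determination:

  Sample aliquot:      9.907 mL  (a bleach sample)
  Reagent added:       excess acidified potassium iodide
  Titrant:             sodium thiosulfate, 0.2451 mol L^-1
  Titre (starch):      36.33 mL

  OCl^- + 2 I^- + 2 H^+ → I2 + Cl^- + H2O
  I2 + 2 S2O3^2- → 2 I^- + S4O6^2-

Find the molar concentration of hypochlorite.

n(S2O3^2-) = 0.03633 × 0.2451 = 8.904 × 10^-3 mol
n(I2) = n(S2O3^2-)/2 = 4.452 × 10^-3 mol
n(OCl^-) in the aliquot = 4.452 × 10^-3 mol (1:1 ratio)
[OCl^-] = 4.452 × 10^-3 / 0.009907 = 0.4494 mol/L

0.4494 mol/L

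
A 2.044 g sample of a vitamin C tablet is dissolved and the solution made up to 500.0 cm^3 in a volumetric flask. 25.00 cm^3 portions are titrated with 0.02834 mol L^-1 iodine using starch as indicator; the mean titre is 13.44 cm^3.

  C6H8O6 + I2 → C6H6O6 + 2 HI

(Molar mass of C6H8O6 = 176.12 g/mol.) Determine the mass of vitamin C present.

1.342 g

n(I2) per titration = 0.01344 × 0.02834 = 3.809 × 10^-4 mol
n(C6H8O6) in each aliquot = 3.809 × 10^-4 mol (1:1 ratio)
n(C6H8O6) in the whole flask = 3.809 × 10^-4 × 500.0/25.00 = 7.618 × 10^-3 mol
mass of C6H8O6 = 7.618 × 10^-3 × 176.12 = 1.342 g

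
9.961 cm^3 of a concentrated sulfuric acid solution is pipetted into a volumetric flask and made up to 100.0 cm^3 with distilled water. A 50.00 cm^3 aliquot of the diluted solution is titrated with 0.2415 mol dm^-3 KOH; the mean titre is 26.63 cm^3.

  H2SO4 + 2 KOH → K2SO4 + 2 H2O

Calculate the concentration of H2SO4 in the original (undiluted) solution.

n(KOH) = 0.02663 × 0.2415 = 6.431 × 10^-3 mol
From the 1:2 ratio, n(H2SO4) in the aliquot = 1/2 × 6.431 × 10^-3 = 3.216 × 10^-3 mol
[H2SO4]_dilute = 3.216 × 10^-3 / 0.05000 = 0.06431 mol/L
Dilution factor = 100.0 / 9.961 = 10.04
[H2SO4]_stock = 0.06431 × 10.04 = 0.6456 mol/L

0.6456 mol/L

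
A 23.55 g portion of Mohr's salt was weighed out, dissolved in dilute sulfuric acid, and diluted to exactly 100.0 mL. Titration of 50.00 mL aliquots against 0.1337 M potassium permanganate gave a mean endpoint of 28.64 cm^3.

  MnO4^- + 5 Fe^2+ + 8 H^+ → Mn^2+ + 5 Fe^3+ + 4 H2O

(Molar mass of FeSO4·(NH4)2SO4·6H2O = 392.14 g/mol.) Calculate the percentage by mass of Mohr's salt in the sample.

n(KMnO4) per titration = 0.02864 × 0.1337 = 3.829 × 10^-3 mol
From the 5:1 ratio, n(FeSO4·(NH4)2SO4·6H2O) in each aliquot = 5/1 × 3.829 × 10^-3 = 0.01915 mol
n(FeSO4·(NH4)2SO4·6H2O) in the whole flask = 0.01915 × 100.0/50.00 = 0.03829 mol
mass of FeSO4·(NH4)2SO4·6H2O = 0.03829 × 392.14 = 15.02 g
% FeSO4·(NH4)2SO4·6H2O = 15.02 / 23.55 × 100 = 63.76 %

63.76 %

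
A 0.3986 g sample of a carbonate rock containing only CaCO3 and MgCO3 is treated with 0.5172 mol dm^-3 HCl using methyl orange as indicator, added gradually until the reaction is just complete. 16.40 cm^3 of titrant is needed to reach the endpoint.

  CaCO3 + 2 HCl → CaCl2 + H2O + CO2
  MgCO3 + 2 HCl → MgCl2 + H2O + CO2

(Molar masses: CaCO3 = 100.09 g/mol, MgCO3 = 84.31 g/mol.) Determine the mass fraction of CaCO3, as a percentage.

65.30 %

n(HCl) = 0.01640 × 0.5172 = 8.482 × 10^-3 mol
Let x = n(CaCO3), y = n(MgCO3).
Titrant: 2x + 2y = 8.482 × 10^-3;  mass: 100.09x + 84.31y = 0.3986
Solving, x = 2.601 × 10^-3 mol, y = 1.640 × 10^-3 mol
mass of CaCO3 = 2.601 × 10^-3 × 100.09 = 0.2603 g
% CaCO3 = 0.2603 / 0.3986 × 100 = 65.30 %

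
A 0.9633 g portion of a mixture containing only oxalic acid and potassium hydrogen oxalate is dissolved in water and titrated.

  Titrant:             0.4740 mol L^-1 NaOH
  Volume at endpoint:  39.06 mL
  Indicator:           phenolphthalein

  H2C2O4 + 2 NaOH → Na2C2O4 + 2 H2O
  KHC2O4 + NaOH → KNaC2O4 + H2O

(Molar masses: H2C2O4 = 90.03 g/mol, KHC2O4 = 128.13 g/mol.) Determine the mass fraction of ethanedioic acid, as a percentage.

79.22 %

n(NaOH) = 0.03906 × 0.4740 = 0.01851 mol
Let x = n(H2C2O4), y = n(KHC2O4).
Titrant: 2x + 1y = 0.01851;  mass: 90.03x + 128.13y = 0.9633
Solving, x = 8.476 × 10^-3 mol, y = 1.563 × 10^-3 mol
mass of H2C2O4 = 8.476 × 10^-3 × 90.03 = 0.7631 g
% H2C2O4 = 0.7631 / 0.9633 × 100 = 79.22 %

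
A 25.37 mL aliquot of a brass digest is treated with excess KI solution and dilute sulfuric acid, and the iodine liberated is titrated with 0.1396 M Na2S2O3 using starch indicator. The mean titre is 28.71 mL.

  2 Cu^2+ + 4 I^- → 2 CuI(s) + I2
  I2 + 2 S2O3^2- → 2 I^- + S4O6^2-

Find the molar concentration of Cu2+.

0.1580 M

n(S2O3^2-) = 0.02871 × 0.1396 = 4.008 × 10^-3 mol
n(I2) = n(S2O3^2-)/2 = 2.004 × 10^-3 mol
From the 2:1 ratio, n(Cu2+) in the aliquot = 2/1 × 2.004 × 10^-3 = 4.008 × 10^-3 mol
[Cu2+] = 4.008 × 10^-3 / 0.02537 = 0.1580 mol/L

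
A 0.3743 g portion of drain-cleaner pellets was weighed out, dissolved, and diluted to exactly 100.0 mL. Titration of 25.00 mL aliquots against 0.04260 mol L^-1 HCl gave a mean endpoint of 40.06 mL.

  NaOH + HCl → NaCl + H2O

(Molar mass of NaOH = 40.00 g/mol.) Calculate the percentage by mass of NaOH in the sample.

72.95 %

n(HCl) per titration = 0.04006 × 0.04260 = 1.707 × 10^-3 mol
n(NaOH) in each aliquot = 1.707 × 10^-3 mol (1:1 ratio)
n(NaOH) in the whole flask = 1.707 × 10^-3 × 100.0/25.00 = 6.826 × 10^-3 mol
mass of NaOH = 6.826 × 10^-3 × 40.00 = 0.2730 g
% NaOH = 0.2730 / 0.3743 × 100 = 72.95 %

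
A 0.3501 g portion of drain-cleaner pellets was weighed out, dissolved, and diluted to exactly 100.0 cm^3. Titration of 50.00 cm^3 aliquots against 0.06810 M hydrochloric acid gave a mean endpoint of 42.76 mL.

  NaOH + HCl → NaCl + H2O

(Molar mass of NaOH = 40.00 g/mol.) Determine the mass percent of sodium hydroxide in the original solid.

66.54 %

n(HCl) per titration = 0.04276 × 0.06810 = 2.912 × 10^-3 mol
n(NaOH) in each aliquot = 2.912 × 10^-3 mol (1:1 ratio)
n(NaOH) in the whole flask = 2.912 × 10^-3 × 100.0/50.00 = 5.824 × 10^-3 mol
mass of NaOH = 5.824 × 10^-3 × 40.00 = 0.2330 g
% NaOH = 0.2330 / 0.3501 × 100 = 66.54 %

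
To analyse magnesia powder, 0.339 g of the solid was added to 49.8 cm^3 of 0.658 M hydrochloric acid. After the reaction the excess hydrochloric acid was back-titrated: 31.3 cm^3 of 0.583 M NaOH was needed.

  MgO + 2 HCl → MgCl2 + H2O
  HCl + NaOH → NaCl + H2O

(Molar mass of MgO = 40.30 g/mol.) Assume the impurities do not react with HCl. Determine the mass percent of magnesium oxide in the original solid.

86.3 %

n(HCl) added = 0.0498 × 0.658 = 0.0328 mol
n(NaOH) used in back-titration = 0.0313 × 0.583 = 0.0182 mol
n(HCl) left over = 0.0182 mol (1:1 ratio)
n(HCl) consumed by analyte = 0.0328 − 0.0182 = 0.0145 mol
From the 1:2 ratio, n(MgO) = 1/2 × 0.0145 = 7.26 × 10^-3 mol
mass of MgO = 7.26 × 10^-3 × 40.30 = 0.293 g
% MgO = 0.293 / 0.339 × 100 = 86.3 %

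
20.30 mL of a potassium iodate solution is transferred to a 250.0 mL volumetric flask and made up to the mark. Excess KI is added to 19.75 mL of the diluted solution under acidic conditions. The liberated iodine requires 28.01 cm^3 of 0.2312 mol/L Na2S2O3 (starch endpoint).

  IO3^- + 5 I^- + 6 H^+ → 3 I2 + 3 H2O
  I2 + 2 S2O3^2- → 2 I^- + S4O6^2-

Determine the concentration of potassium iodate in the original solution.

n(S2O3^2-) = 0.02801 × 0.2312 = 6.476 × 10^-3 mol
n(I2) = n(S2O3^2-)/2 = 3.238 × 10^-3 mol
From the 1:3 ratio, n(IO3^-) in the aliquot = 1/3 × 3.238 × 10^-3 = 1.079 × 10^-3 mol
[IO3^-]_dilute = 1.079 × 10^-3 / 0.01975 = 0.05465 mol/L
[IO3^-]_original = 0.05465 × 250.0/20.30 = 0.6730 mol/L

0.6730 mol/L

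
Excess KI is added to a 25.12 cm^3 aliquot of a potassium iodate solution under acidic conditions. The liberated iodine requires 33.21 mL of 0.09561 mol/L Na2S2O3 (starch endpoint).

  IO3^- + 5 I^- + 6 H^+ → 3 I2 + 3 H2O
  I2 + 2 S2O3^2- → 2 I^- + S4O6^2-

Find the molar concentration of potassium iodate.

0.02107 mol/L

n(S2O3^2-) = 0.03321 × 0.09561 = 3.175 × 10^-3 mol
n(I2) = n(S2O3^2-)/2 = 1.588 × 10^-3 mol
From the 1:3 ratio, n(IO3^-) in the aliquot = 1/3 × 1.588 × 10^-3 = 5.292 × 10^-4 mol
[IO3^-] = 5.292 × 10^-4 / 0.02512 = 0.02107 mol/L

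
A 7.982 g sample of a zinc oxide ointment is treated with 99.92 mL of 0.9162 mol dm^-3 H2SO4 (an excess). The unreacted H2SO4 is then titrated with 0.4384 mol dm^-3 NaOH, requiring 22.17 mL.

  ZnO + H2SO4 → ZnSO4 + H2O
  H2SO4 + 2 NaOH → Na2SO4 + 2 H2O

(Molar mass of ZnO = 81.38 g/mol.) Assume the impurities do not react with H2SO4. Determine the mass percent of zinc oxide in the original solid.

n(H2SO4) added = 0.09992 × 0.9162 = 0.09155 mol
n(NaOH) used in back-titration = 0.02217 × 0.4384 = 9.719 × 10^-3 mol
From the 1:2 ratio, n(H2SO4) left over = 1/2 × 9.719 × 10^-3 = 4.860 × 10^-3 mol
n(H2SO4) consumed by analyte = 0.09155 − 4.860 × 10^-3 = 0.08669 mol
n(ZnO) = 0.08669 mol (1:1 ratio)
mass of ZnO = 0.08669 × 81.38 = 7.055 g
% ZnO = 7.055 / 7.982 × 100 = 88.38 %

88.38 %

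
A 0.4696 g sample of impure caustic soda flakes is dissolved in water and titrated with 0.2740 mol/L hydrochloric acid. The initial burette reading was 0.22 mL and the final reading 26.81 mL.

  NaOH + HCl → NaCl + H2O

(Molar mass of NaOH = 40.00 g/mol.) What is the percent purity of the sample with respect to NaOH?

n(HCl) = 0.02659 L × 0.2740 mol/L = 7.286 × 10^-3 mol
n(NaOH) = 7.286 × 10^-3 mol (1:1 ratio)
mass of NaOH = 7.286 × 10^-3 × 40.00 g/mol = 0.2914 g
% NaOH = 0.2914 / 0.4696 × 100 = 62.06 %

62.06 %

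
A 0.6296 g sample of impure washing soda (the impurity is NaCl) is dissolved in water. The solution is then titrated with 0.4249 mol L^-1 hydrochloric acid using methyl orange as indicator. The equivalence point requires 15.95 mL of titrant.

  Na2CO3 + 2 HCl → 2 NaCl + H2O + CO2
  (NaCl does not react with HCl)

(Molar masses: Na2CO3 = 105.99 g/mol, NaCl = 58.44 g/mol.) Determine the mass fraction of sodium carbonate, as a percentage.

57.05 %

n(HCl) = 0.01595 × 0.4249 = 6.777 × 10^-3 mol
Let x = n(Na2CO3), y = n(NaCl).
Titrant: 2x = 6.777 × 10^-3;  mass: 105.99x + 58.44y = 0.6296
Solving, x = 3.389 × 10^-3 mol, y = 4.628 × 10^-3 mol
mass of Na2CO3 = 3.389 × 10^-3 × 105.99 = 0.3592 g
% Na2CO3 = 0.3592 / 0.6296 × 100 = 57.05 %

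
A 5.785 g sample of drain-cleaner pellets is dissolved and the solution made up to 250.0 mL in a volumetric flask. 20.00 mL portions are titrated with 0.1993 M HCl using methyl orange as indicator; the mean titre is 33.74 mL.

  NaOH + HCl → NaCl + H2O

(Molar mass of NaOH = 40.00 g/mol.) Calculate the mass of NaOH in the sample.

3.362 g

n(HCl) per titration = 0.03374 × 0.1993 = 6.724 × 10^-3 mol
n(NaOH) in each aliquot = 6.724 × 10^-3 mol (1:1 ratio)
n(NaOH) in the whole flask = 6.724 × 10^-3 × 250.0/20.00 = 0.08405 mol
mass of NaOH = 0.08405 × 40.00 = 3.362 g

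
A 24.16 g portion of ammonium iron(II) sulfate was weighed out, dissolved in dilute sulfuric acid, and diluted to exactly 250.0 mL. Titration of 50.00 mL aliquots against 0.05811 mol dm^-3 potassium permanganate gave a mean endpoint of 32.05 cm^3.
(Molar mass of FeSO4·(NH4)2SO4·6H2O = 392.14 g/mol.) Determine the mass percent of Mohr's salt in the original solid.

MnO4^- + 5 Fe^2+ + 8 H^+ → Mn^2+ + 5 Fe^3+ + 4 H2O
n(KMnO4) per titration = 0.03205 × 0.05811 = 1.862 × 10^-3 mol
From the 5:1 ratio, n(FeSO4·(NH4)2SO4·6H2O) in each aliquot = 5/1 × 1.862 × 10^-3 = 9.312 × 10^-3 mol
n(FeSO4·(NH4)2SO4·6H2O) in the whole flask = 9.312 × 10^-3 × 250.0/50.00 = 0.04656 mol
mass of FeSO4·(NH4)2SO4·6H2O = 0.04656 × 392.14 = 18.26 g
% FeSO4·(NH4)2SO4·6H2O = 18.26 / 24.16 × 100 = 75.57 %

75.57 %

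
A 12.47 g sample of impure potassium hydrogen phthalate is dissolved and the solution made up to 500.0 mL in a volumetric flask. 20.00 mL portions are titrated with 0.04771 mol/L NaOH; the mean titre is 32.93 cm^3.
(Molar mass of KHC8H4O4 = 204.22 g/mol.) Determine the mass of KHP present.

KHC8H4O4 + NaOH → KNaC8H4O4 + H2O
n(NaOH) per titration = 0.03293 × 0.04771 = 1.571 × 10^-3 mol
n(KHC8H4O4) in each aliquot = 1.571 × 10^-3 mol (1:1 ratio)
n(KHC8H4O4) in the whole flask = 1.571 × 10^-3 × 500.0/20.00 = 0.03928 mol
mass of KHC8H4O4 = 0.03928 × 204.22 = 8.021 g

8.021 g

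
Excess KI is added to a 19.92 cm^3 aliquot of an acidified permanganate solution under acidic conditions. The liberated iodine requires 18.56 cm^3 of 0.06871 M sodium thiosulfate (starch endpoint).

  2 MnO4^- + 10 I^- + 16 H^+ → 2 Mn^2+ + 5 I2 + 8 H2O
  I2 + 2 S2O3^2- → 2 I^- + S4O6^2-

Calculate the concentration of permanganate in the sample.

0.01280 M

n(S2O3^2-) = 0.01856 × 0.06871 = 1.275 × 10^-3 mol
n(I2) = n(S2O3^2-)/2 = 6.376 × 10^-4 mol
From the 2:5 ratio, n(MnO4^-) in the aliquot = 2/5 × 6.376 × 10^-4 = 2.551 × 10^-4 mol
[MnO4^-] = 2.551 × 10^-4 / 0.01992 = 0.01280 mol/L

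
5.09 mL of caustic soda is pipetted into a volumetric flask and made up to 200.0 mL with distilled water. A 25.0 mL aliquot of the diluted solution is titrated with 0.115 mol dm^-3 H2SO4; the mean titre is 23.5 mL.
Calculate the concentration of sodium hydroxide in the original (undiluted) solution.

8.50 mol/L

2 NaOH + H2SO4 → Na2SO4 + 2 H2O
n(H2SO4) = 0.0235 × 0.115 = 2.70 × 10^-3 mol
From the 2:1 ratio, n(NaOH) in the aliquot = 2/1 × 2.70 × 10^-3 = 5.41 × 10^-3 mol
[NaOH]_dilute = 5.41 × 10^-3 / 0.0250 = 0.216 mol/L
Dilution factor = 200.0 / 5.09 = 39.29
[NaOH]_stock = 0.216 × 39.29 = 8.50 mol/L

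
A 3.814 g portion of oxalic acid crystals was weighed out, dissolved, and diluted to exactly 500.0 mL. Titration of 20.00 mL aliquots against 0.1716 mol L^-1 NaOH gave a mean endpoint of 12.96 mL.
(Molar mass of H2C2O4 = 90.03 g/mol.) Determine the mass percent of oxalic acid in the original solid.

H2C2O4 + 2 NaOH → Na2C2O4 + 2 H2O
n(NaOH) per titration = 0.01296 × 0.1716 = 2.224 × 10^-3 mol
From the 1:2 ratio, n(H2C2O4) in each aliquot = 1/2 × 2.224 × 10^-3 = 1.112 × 10^-3 mol
n(H2C2O4) in the whole flask = 1.112 × 10^-3 × 500.0/20.00 = 0.02780 mol
mass of H2C2O4 = 0.02780 × 90.03 = 2.503 g
% H2C2O4 = 2.503 / 3.814 × 100 = 65.62 %

65.62 %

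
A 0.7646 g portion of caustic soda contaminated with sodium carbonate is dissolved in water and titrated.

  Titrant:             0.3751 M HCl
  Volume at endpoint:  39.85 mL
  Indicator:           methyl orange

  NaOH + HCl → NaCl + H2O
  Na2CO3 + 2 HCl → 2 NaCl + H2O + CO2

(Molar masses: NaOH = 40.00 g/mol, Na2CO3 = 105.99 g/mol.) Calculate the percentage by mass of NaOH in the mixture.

11.09 %

n(HCl) = 0.03985 × 0.3751 = 0.01495 mol
Let x = n(NaOH), y = n(Na2CO3).
Titrant: 1x + 2y = 0.01495;  mass: 40.00x + 105.99y = 0.7646
Solving, x = 2.120 × 10^-3 mol, y = 6.414 × 10^-3 mol
mass of NaOH = 2.120 × 10^-3 × 40.00 = 0.08482 g
% NaOH = 0.08482 / 0.7646 × 100 = 11.09 %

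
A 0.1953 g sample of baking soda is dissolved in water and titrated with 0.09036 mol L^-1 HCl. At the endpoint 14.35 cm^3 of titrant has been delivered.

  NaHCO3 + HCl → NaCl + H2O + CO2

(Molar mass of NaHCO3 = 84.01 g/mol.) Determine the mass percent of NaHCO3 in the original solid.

n(HCl) = 0.01435 L × 0.09036 mol/L = 1.297 × 10^-3 mol
n(NaHCO3) = 1.297 × 10^-3 mol (1:1 ratio)
mass of NaHCO3 = 1.297 × 10^-3 × 84.01 g/mol = 0.1089 g
% NaHCO3 = 0.1089 / 0.1953 × 100 = 55.78 %

55.78 %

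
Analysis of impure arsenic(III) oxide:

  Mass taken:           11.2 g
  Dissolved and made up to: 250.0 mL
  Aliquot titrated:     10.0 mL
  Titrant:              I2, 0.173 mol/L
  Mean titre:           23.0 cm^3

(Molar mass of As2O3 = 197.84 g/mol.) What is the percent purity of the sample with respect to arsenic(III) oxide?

87.9 %

As2O3 + 2 I2 + 2 H2O → As2O5 + 4 HI
n(I2) per titration = 0.0230 × 0.173 = 3.98 × 10^-3 mol
From the 1:2 ratio, n(As2O3) in each aliquot = 1/2 × 3.98 × 10^-3 = 1.99 × 10^-3 mol
n(As2O3) in the whole flask = 1.99 × 10^-3 × 250.0/10.0 = 0.0497 mol
mass of As2O3 = 0.0497 × 197.84 = 9.84 g
% As2O3 = 9.84 / 11.2 × 100 = 87.9 %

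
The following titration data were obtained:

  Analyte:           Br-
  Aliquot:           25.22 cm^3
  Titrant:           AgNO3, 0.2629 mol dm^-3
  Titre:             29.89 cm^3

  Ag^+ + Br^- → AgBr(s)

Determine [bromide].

0.3116 mol/L

n(AgNO3) = 0.02989 L × 0.2629 mol/L = 7.858 × 10^-3 mol
n(Br-) = 7.858 × 10^-3 mol (1:1 mole ratio)
[Br-] = 7.858 × 10^-3 mol / 0.02522 L = 0.3116 mol/L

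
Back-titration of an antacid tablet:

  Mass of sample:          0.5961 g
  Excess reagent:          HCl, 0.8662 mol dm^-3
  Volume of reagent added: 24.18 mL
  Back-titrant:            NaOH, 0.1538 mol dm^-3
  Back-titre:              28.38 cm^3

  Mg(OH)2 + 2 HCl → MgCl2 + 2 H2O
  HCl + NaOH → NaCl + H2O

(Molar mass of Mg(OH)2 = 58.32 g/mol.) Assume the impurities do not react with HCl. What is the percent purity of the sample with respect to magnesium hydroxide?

81.11 %

n(HCl) added = 0.02418 × 0.8662 = 0.02094 mol
n(NaOH) used in back-titration = 0.02838 × 0.1538 = 4.365 × 10^-3 mol
n(HCl) left over = 4.365 × 10^-3 mol (1:1 ratio)
n(HCl) consumed by analyte = 0.02094 − 4.365 × 10^-3 = 0.01658 mol
From the 1:2 ratio, n(Mg(OH)2) = 1/2 × 0.01658 = 8.290 × 10^-3 mol
mass of Mg(OH)2 = 8.290 × 10^-3 × 58.32 = 0.4835 g
% Mg(OH)2 = 0.4835 / 0.5961 × 100 = 81.11 %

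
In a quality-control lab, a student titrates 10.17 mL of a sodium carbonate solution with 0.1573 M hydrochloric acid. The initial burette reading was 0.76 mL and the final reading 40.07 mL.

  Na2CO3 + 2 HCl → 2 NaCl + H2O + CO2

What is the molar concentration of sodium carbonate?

n(HCl) = 0.03931 L × 0.1573 mol/L = 6.183 × 10^-3 mol
From the 1:2 mole ratio, n(Na2CO3) = 1/2 × 6.183 × 10^-3 = 3.092 × 10^-3 mol
[Na2CO3] = 3.092 × 10^-3 mol / 0.01017 L = 0.3040 mol/L

0.3040 M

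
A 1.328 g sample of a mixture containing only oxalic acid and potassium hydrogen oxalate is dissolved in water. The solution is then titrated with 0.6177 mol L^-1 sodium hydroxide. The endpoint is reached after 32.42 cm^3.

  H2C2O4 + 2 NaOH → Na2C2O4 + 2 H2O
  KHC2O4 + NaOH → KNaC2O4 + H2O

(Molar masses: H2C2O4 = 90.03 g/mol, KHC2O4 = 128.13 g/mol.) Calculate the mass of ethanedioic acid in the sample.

0.6705 g

n(NaOH) = 0.03242 × 0.6177 = 0.02003 mol
Let x = n(H2C2O4), y = n(KHC2O4).
Titrant: 2x + 1y = 0.02003;  mass: 90.03x + 128.13y = 1.328
Solving, x = 7.447 × 10^-3 mol, y = 5.132 × 10^-3 mol
mass of H2C2O4 = 7.447 × 10^-3 × 90.03 = 0.6705 g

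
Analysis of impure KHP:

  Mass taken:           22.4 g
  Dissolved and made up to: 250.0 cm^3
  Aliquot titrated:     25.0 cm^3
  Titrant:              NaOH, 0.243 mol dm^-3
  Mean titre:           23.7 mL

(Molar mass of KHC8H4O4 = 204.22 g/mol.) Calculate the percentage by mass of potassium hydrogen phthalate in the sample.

52.5 %

KHC8H4O4 + NaOH → KNaC8H4O4 + H2O
n(NaOH) per titration = 0.0237 × 0.243 = 5.76 × 10^-3 mol
n(KHC8H4O4) in each aliquot = 5.76 × 10^-3 mol (1:1 ratio)
n(KHC8H4O4) in the whole flask = 5.76 × 10^-3 × 250.0/25.0 = 0.0576 mol
mass of KHC8H4O4 = 0.0576 × 204.22 = 11.8 g
% KHC8H4O4 = 11.8 / 22.4 × 100 = 52.5 %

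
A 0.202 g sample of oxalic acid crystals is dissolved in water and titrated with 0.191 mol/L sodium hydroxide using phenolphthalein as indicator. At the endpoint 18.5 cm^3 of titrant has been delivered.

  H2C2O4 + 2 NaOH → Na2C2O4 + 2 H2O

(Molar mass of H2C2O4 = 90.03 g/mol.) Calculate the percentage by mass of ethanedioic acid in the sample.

78.7 %

n(NaOH) = 0.0185 L × 0.191 mol/L = 3.53 × 10^-3 mol
From the 1:2 ratio, n(H2C2O4) = 1/2 × 3.53 × 10^-3 = 1.77 × 10^-3 mol
mass of H2C2O4 = 1.77 × 10^-3 × 90.03 g/mol = 0.159 g
% H2C2O4 = 0.159 / 0.202 × 100 = 78.7 %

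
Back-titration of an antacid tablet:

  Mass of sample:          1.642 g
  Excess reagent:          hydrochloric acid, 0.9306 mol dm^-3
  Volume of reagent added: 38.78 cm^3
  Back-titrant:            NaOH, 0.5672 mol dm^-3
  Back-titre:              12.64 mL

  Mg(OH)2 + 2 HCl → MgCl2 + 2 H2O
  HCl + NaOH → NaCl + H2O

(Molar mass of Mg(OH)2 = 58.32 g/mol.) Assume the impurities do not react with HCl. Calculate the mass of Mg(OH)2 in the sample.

n(HCl) added = 0.03878 × 0.9306 = 0.03609 mol
n(NaOH) used in back-titration = 0.01264 × 0.5672 = 7.169 × 10^-3 mol
n(HCl) left over = 7.169 × 10^-3 mol (1:1 ratio)
n(HCl) consumed by analyte = 0.03609 − 7.169 × 10^-3 = 0.02892 mol
From the 1:2 ratio, n(Mg(OH)2) = 1/2 × 0.02892 = 0.01446 mol
mass of Mg(OH)2 = 0.01446 × 58.32 = 0.8433 g

0.8433 g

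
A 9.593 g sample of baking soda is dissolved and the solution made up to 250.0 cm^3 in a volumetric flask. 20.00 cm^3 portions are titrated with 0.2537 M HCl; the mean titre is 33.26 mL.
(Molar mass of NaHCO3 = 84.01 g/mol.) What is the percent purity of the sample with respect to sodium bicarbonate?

NaHCO3 + HCl → NaCl + H2O + CO2
n(HCl) per titration = 0.03326 × 0.2537 = 8.438 × 10^-3 mol
n(NaHCO3) in each aliquot = 8.438 × 10^-3 mol (1:1 ratio)
n(NaHCO3) in the whole flask = 8.438 × 10^-3 × 250.0/20.00 = 0.1055 mol
mass of NaHCO3 = 0.1055 × 84.01 = 8.861 g
% NaHCO3 = 8.861 / 9.593 × 100 = 92.37 %

92.37 %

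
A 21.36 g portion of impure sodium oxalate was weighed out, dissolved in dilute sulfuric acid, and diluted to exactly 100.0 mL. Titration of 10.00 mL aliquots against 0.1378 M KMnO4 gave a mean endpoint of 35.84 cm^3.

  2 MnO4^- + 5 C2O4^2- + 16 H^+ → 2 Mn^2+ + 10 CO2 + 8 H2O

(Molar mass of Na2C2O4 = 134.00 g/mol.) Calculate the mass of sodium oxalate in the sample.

n(KMnO4) per titration = 0.03584 × 0.1378 = 4.939 × 10^-3 mol
From the 5:2 ratio, n(Na2C2O4) in each aliquot = 5/2 × 4.939 × 10^-3 = 0.01235 mol
n(Na2C2O4) in the whole flask = 0.01235 × 100.0/10.00 = 0.1235 mol
mass of Na2C2O4 = 0.1235 × 134.00 = 16.54 g

16.54 g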